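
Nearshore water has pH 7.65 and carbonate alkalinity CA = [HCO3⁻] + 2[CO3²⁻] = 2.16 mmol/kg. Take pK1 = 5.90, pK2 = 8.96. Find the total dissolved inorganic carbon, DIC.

CA = [HCO3⁻] + 2[CO3²⁻] = (α₁ + 2α₂)·DIC
At pH 7.65: [H⁺]/K1 = 10^-1.75 = 0.017783, K2/[H⁺] = 10^-1.31 = 0.048978
α₁ = 1/(1 + 0.017783 + 0.048978) = 1/1.0668 = 0.9374; α₂ = α₁·K2/[H⁺] = 0.04591
α₁ + 2α₂ = 1.0292
DIC = CA / (α₁ + 2α₂) = 2.16 / 1.0292 = 2.10 mmol/kg

DIC = 2.10 mmol/kg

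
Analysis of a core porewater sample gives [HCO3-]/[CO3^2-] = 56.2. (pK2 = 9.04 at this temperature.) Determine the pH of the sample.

From K2 = [H⁺][CO3^2-]/[HCO3-]:  pH = pK2 − log₁₀([HCO3-]/[CO3^2-])
log₁₀(56.2) = +1.750
pH = 9.04 − (+1.750) = 7.29

pH = 7.29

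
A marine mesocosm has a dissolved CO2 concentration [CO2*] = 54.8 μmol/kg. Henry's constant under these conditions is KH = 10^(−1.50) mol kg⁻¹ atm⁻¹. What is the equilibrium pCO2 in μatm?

KH = 10^(−1.50) = 3.162×10^-2 mol kg⁻¹ atm⁻¹
pCO2 = [CO2*]/KH = 54.8×10^-6 / 3.162×10^-2 = 1.73×10^-3 atm = 1730 μatm

pCO2 = 1730 μatm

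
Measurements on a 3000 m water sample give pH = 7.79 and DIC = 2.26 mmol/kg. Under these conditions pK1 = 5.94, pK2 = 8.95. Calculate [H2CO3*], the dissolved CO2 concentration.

α₀ = 1 / (1 + K1/[H⁺] + K1K2/[H⁺]²) = 1 / (1 + 10^+1.85 + 10^+0.69)
   = 1 / (1 + 70.795 + 4.8978) = 1/76.692 = 0.01304
[CO2*] = α₀ × DIC = 0.01304 × 2.26 = 0.0295 mmol/kg

[CO2*] = 0.0295 mmol/kg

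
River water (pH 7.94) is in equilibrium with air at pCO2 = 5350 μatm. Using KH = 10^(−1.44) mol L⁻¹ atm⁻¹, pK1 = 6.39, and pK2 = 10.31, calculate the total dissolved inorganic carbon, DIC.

[CO2*] = KH · pCO2 = 10^(−1.44) × 5350×10^-6 = 1.942×10^-4 mol/L
α₀ = 1/(1 + K1/[H⁺] + K1K2/[H⁺]²) = 1/(1 + 10^+1.55 + 10^-0.82) = 0.02730
DIC = [CO2*]/α₀ = 1.942×10^-4 / 0.02730 = 7.12 mmol/L

DIC = 7.12 mmol/L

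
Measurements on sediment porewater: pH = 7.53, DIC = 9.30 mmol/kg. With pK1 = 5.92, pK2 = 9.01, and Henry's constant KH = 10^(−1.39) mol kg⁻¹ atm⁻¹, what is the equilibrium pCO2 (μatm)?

pCO2 = 5300 μatm

α₀ = 1 / (1 + K1/[H⁺] + K1K2/[H⁺]²) = 1 / (1 + 10^+1.61 + 10^+0.13)
   = 1 / (1 + 40.738 + 1.3490) = 1/43.087 = 0.02321
[CO2*] = α₀ × DIC = 0.02321 × 9.30 = 0.2158 mmol/kg
pCO2 = [CO2*]/KH = 2.158×10^-4 / 4.074×10^-2 = 5300 μatm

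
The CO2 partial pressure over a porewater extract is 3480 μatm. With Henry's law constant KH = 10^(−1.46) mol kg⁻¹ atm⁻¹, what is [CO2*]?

[CO2*] = 121 μmol/kg

KH = 10^(−1.46) = 3.467×10^-2 mol kg⁻¹ atm⁻¹
[CO2*] = KH · pCO2 = 3.467×10^-2 × 3480×10^-6 atm = 1.21×10^-4 mol/kg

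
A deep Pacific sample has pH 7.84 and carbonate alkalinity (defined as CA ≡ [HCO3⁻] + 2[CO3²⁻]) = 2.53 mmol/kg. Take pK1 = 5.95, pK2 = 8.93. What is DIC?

CA = [HCO3⁻] + 2[CO3²⁻] = (α₁ + 2α₂)·DIC
At pH 7.84: [H⁺]/K1 = 10^-1.89 = 0.012882, K2/[H⁺] = 10^-1.09 = 0.081283
α₁ = 1/(1 + 0.012882 + 0.081283) = 1/1.0942 = 0.9139; α₂ = α₁·K2/[H⁺] = 0.07429
α₁ + 2α₂ = 1.0625
DIC = CA / (α₁ + 2α₂) = 2.53 / 1.0625 = 2.38 mmol/kg

DIC = 2.38 mmol/kg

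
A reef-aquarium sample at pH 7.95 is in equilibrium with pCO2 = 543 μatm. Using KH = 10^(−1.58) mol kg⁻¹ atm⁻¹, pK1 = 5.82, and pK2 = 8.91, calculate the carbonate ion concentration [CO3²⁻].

[CO2*] = KH · pCO2 = 10^(−1.58) × 543×10^-6 = 1.428×10^-5 mol/kg
α₀ = 1/(1 + K1/[H⁺] + K1K2/[H⁺]²) = 1/(1 + 10^+2.13 + 10^+1.17) = 0.006636
DIC = [CO2*]/α₀ = 1.428×10^-5 / 0.006636 = 2.152 mmol/kg
[CO3²⁻] = α₂·DIC; α₂ = 0.09816, so [CO3²⁻] = 0.09816 × 2.152 = 0.211 mmol/kg

[CO3²⁻] = 0.211 mmol/kg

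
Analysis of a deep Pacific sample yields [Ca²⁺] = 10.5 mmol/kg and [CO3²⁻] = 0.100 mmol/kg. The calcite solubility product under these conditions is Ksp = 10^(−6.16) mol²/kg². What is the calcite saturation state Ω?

Ksp = 10^(−6.16) = 6.918×10^-7
Ω = [Ca²⁺][CO3²⁻]/Ksp = (10.5×10^-3)(0.100×10^-3) / 6.918×10^-7 = 1.52

Ω = 1.52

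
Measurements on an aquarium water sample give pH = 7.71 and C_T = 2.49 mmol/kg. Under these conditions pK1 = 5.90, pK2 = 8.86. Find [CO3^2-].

α₂ = 1 / (1 + [H⁺]/K2 + [H⁺]²/(K1K2)) = 1 / (1 + 10^+1.15 + 10^-0.66)
   = 1 / (1 + 14.125 + 0.21878) = 1/15.344 = 0.06517
[CO3²⁻] = α₂ × DIC = 0.06517 × 2.49 = 0.162 mmol/kg

[CO3²⁻] = 0.162 mmol/kg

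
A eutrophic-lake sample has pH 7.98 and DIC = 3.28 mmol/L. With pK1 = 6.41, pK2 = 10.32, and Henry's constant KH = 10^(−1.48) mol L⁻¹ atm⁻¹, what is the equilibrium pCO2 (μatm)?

α₀ = 1 / (1 + K1/[H⁺] + K1K2/[H⁺]²) = 1 / (1 + 10^+1.57 + 10^-0.77)
   = 1 / (1 + 37.154 + 0.16982) = 1/38.323 = 0.02609
[CO2*] = α₀ × DIC = 0.02609 × 3.28 = 0.08559 mmol/L
pCO2 = [CO2*]/KH = 8.559×10^-5 / 3.311×10^-2 = 2580 μatm

pCO2 = 2580 μatm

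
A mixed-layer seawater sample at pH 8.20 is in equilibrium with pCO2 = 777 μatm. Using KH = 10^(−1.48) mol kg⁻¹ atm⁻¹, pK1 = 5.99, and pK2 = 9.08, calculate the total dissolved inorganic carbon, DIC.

[CO2*] = KH · pCO2 = 10^(−1.48) × 777×10^-6 = 2.573×10^-5 mol/kg
α₀ = 1/(1 + K1/[H⁺] + K1K2/[H⁺]²) = 1/(1 + 10^+2.21 + 10^+1.33) = 0.005418
DIC = [CO2*]/α₀ = 2.573×10^-5 / 0.005418 = 4.75 mmol/kg

DIC = 4.75 mmol/kg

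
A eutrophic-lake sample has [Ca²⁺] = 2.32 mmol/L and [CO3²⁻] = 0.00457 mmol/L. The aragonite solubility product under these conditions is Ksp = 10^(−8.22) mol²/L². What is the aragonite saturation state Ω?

Ω = 1.76

Ksp = 10^(−8.22) = 6.026×10^-9
Ω = [Ca²⁺][CO3²⁻]/Ksp = (2.32×10^-3)(0.00457×10^-3) / 6.026×10^-9 = 1.76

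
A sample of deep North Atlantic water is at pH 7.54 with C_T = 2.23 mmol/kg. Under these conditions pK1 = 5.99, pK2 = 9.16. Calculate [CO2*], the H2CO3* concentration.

[CO2*] = 0.0597 mmol/kg

α₀ = 1 / (1 + K1/[H⁺] + K1K2/[H⁺]²) = 1 / (1 + 10^+1.55 + 10^-0.07)
   = 1 / (1 + 35.481 + 0.85114) = 1/37.332 = 0.02679
[CO2*] = α₀ × DIC = 0.02679 × 2.23 = 0.0597 mmol/kg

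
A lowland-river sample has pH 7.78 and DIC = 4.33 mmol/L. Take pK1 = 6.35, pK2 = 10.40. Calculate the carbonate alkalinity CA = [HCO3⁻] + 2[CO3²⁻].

CA = [HCO3⁻] + 2[CO3²⁻] = (α₁ + 2α₂)·DIC
At pH 7.78: [H⁺]/K1 = 10^-1.43 = 0.037154, K2/[H⁺] = 10^-2.62 = 0.0023988
α₁ = 1/(1 + 0.037154 + 0.0023988) = 1/1.0396 = 0.9620; α₂ = α₁·K2/[H⁺] = 0.002308
α₁ + 2α₂ = 0.9666
CA = 0.9666 × 4.33 = 4.19 mmol/L

CA = 4.19 mmol/L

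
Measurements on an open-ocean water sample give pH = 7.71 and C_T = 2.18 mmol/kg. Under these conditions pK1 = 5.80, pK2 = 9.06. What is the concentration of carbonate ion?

[CO3²⁻] = 0.0921 mmol/kg

α₂ = 1 / (1 + [H⁺]/K2 + [H⁺]²/(K1K2)) = 1 / (1 + 10^+1.35 + 10^-0.56)
   = 1 / (1 + 22.387 + 0.27542) = 1/23.663 = 0.04226
[CO3²⁻] = α₂ × DIC = 0.04226 × 2.18 = 0.0921 mmol/kg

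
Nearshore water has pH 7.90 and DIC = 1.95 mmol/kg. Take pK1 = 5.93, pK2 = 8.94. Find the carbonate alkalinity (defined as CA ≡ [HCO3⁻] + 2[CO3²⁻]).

CA = 2.09 mmol/kg

CA = [HCO3⁻] + 2[CO3²⁻] = (α₁ + 2α₂)·DIC
At pH 7.90: [H⁺]/K1 = 10^-1.97 = 0.010715, K2/[H⁺] = 10^-1.04 = 0.091201
α₁ = 1/(1 + 0.010715 + 0.091201) = 1/1.1019 = 0.9075; α₂ = α₁·K2/[H⁺] = 0.08277
α₁ + 2α₂ = 1.0730
CA = 1.0730 × 1.95 = 2.09 mmol/kg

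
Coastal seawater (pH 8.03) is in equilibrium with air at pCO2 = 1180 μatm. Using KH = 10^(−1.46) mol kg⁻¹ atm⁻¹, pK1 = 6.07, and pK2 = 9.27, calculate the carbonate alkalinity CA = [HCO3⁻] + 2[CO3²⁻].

[CO2*] = KH · pCO2 = 10^(−1.46) × 1180×10^-6 = 4.091×10^-5 mol/kg
α₀ = 1/(1 + K1/[H⁺] + K1K2/[H⁺]²) = 1/(1 + 10^+1.96 + 10^+0.72) = 0.01026
DIC = [CO2*]/α₀ = 4.091×10^-5 / 0.01026 = 3.987 mmol/kg
CA = (α₁ + 2α₂)·DIC = (0.9359 + 2×0.05385) × 3.987 = 4.16 mmol/kg

CA = 4.16 mmol/kg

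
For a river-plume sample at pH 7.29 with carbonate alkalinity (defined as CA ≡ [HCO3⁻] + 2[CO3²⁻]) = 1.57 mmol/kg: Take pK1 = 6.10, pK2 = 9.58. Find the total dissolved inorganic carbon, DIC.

DIC = 1.66 mmol/kg

CA = [HCO3⁻] + 2[CO3²⁻] = (α₁ + 2α₂)·DIC
At pH 7.29: [H⁺]/K1 = 10^-1.19 = 0.064565, K2/[H⁺] = 10^-2.29 = 0.0051286
α₁ = 1/(1 + 0.064565 + 0.0051286) = 1/1.0697 = 0.9348; α₂ = α₁·K2/[H⁺] = 0.004794
α₁ + 2α₂ = 0.9444
DIC = CA / (α₁ + 2α₂) = 1.57 / 0.9444 = 1.66 mmol/kg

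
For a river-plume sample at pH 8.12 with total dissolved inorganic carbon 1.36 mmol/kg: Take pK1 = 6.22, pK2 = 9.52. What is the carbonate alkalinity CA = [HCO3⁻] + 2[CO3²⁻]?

CA = 1.40 mmol/kg

CA = [HCO3⁻] + 2[CO3²⁻] = (α₁ + 2α₂)·DIC
At pH 8.12: [H⁺]/K1 = 10^-1.90 = 0.012589, K2/[H⁺] = 10^-1.40 = 0.039811
α₁ = 1/(1 + 0.012589 + 0.039811) = 1/1.0524 = 0.9502; α₂ = α₁·K2/[H⁺] = 0.03783
α₁ + 2α₂ = 1.0259
CA = 1.0259 × 1.36 = 1.40 mmol/kg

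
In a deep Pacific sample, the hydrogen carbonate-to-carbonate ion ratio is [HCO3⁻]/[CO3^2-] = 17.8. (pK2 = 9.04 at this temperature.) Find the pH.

From K2 = [H⁺][CO3^2-]/[HCO3⁻]:  pH = pK2 − log₁₀([HCO3⁻]/[CO3^2-])
log₁₀(17.8) = +1.250
pH = 9.04 − (+1.250) = 7.79

pH = 7.79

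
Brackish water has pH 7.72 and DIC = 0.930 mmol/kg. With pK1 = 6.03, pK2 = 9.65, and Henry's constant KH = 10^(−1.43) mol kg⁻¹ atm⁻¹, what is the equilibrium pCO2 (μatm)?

pCO2 = 495 μatm

α₀ = 1 / (1 + K1/[H⁺] + K1K2/[H⁺]²) = 1 / (1 + 10^+1.69 + 10^-0.24)
   = 1 / (1 + 48.978 + 0.57544) = 1/50.553 = 0.01978
[CO2*] = α₀ × DIC = 0.01978 × 0.930 = 0.01840 mmol/kg = 18.40 μmol/kg
pCO2 = [CO2*]/KH = 1.840×10^-5 / 3.715×10^-2 = 495 μatm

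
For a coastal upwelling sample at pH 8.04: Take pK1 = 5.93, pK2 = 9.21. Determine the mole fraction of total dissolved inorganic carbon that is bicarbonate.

α₁ = 0.930

α₁ = 1 / (1 + [H⁺]/K1 + K2/[H⁺]) = 1 / (1 + 10^-2.11 + 10^-1.17)
   = 1 / (1 + 0.0077625 + 0.067608) = 1/1.0754 = 0.9299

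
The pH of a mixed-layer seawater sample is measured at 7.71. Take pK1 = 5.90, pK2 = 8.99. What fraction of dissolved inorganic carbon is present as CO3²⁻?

α₂ = 0.0491

α₂ = 1 / (1 + [H⁺]/K2 + [H⁺]²/(K1K2)) = 1 / (1 + 10^+1.28 + 10^-0.53)
   = 1 / (1 + 19.055 + 0.29512) = 1/20.350 = 0.04914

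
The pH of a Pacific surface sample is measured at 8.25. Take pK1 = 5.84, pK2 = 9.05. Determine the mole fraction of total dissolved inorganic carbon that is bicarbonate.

α₁ = 0.860

α₁ = 1 / (1 + [H⁺]/K1 + K2/[H⁺]) = 1 / (1 + 10^-2.41 + 10^-0.80)
   = 1 / (1 + 0.0038905 + 0.15849) = 1/1.1624 = 0.8603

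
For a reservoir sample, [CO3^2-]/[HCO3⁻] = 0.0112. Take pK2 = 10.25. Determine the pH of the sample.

pH = 8.30

From K2 = [H⁺][CO3^2-]/[HCO3⁻]:  pH = pK2 + log₁₀([CO3^2-]/[HCO3⁻])
log₁₀(0.0112) = -1.951
pH = 10.25 + (-1.951) = 8.30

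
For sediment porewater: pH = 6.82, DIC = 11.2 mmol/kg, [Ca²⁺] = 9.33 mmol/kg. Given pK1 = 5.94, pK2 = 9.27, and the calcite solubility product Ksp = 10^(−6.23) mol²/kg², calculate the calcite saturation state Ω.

Ω = 0.555

α₂ = 1 / (1 + [H⁺]/K2 + [H⁺]²/(K1K2)) = 1 / (1 + 10^+2.45 + 10^+1.57)
   = 1 / (1 + 281.84 + 37.154) = 1/319.99 = 0.003125
[CO3²⁻] = α₂ × DIC = 0.003125 × 11.2 = 0.03500 mmol/kg
Ksp = 10^(−6.23) = 5.888×10^-7
Ω = [Ca²⁺][CO3²⁻]/Ksp = (9.33×10^-3)(3.500×10^-5) / 5.888×10^-7 = 0.555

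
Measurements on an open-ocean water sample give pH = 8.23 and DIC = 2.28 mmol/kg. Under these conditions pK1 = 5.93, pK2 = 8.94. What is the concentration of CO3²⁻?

α₂ = 1 / (1 + [H⁺]/K2 + [H⁺]²/(K1K2)) = 1 / (1 + 10^+0.71 + 10^-1.59)
   = 1 / (1 + 5.1286 + 0.025704) = 1/6.1543 = 0.1625
[CO3²⁻] = α₂ × DIC = 0.1625 × 2.28 = 0.370 mmol/kg

[CO3²⁻] = 0.370 mmol/kg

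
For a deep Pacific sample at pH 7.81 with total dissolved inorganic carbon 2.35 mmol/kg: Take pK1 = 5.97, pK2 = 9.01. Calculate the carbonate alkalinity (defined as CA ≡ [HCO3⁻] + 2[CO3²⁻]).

CA = [HCO3⁻] + 2[CO3²⁻] = (α₁ + 2α₂)·DIC
At pH 7.81: [H⁺]/K1 = 10^-1.84 = 0.014454, K2/[H⁺] = 10^-1.20 = 0.063096
α₁ = 1/(1 + 0.014454 + 0.063096) = 1/1.0776 = 0.9280; α₂ = α₁·K2/[H⁺] = 0.05855
α₁ + 2α₂ = 1.0451
CA = 1.0451 × 2.35 = 2.46 mmol/kg

CA = 2.46 mmol/kg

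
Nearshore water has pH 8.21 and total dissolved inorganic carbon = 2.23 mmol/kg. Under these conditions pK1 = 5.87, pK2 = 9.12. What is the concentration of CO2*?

[CO2*] = 9.04 μmol/kg

α₀ = 1 / (1 + K1/[H⁺] + K1K2/[H⁺]²) = 1 / (1 + 10^+2.34 + 10^+1.43)
   = 1 / (1 + 218.78 + 26.915) = 1/246.69 = 0.004054
[CO2*] = α₀ × DIC = 0.004054 × 2.23 = 0.00904 mmol/kg = 9.04 μmol/kg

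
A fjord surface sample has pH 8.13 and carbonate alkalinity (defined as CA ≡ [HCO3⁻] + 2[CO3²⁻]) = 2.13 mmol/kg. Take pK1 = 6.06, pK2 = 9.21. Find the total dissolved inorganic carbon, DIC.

DIC = 1.99 mmol/kg

CA = [HCO3⁻] + 2[CO3²⁻] = (α₁ + 2α₂)·DIC
At pH 8.13: [H⁺]/K1 = 10^-2.07 = 0.0085114, K2/[H⁺] = 10^-1.08 = 0.083176
α₁ = 1/(1 + 0.0085114 + 0.083176) = 1/1.0917 = 0.9160; α₂ = α₁·K2/[H⁺] = 0.07619
α₁ + 2α₂ = 1.0684
DIC = CA / (α₁ + 2α₂) = 2.13 / 1.0684 = 1.99 mmol/kg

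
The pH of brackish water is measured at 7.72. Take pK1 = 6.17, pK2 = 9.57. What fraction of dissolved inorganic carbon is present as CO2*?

α₀ = 0.0270

α₀ = 1 / (1 + K1/[H⁺] + K1K2/[H⁺]²) = 1 / (1 + 10^+1.55 + 10^-0.30)
   = 1 / (1 + 35.481 + 0.50119) = 1/36.983 = 0.02704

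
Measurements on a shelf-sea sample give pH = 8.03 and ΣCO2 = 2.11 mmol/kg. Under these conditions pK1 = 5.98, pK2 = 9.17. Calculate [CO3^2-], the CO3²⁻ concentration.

[CO3²⁻] = 0.141 mmol/kg

α₂ = 1 / (1 + [H⁺]/K2 + [H⁺]²/(K1K2)) = 1 / (1 + 10^+1.14 + 10^-0.91)
   = 1 / (1 + 13.804 + 0.12303) = 1/14.927 = 0.06699
[CO3²⁻] = α₂ × DIC = 0.06699 × 2.11 = 0.141 mmol/kg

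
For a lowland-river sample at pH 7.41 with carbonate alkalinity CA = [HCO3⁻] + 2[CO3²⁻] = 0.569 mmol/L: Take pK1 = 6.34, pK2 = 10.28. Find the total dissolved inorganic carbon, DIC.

DIC = 0.617 mmol/L

CA = [HCO3⁻] + 2[CO3²⁻] = (α₁ + 2α₂)·DIC
At pH 7.41: [H⁺]/K1 = 10^-1.07 = 0.085114, K2/[H⁺] = 10^-2.87 = 0.0013490
α₁ = 1/(1 + 0.085114 + 0.0013490) = 1/1.0865 = 0.9204; α₂ = α₁·K2/[H⁺] = 0.001242
α₁ + 2α₂ = 0.9229
DIC = CA / (α₁ + 2α₂) = 0.569 / 0.9229 = 0.617 mmol/L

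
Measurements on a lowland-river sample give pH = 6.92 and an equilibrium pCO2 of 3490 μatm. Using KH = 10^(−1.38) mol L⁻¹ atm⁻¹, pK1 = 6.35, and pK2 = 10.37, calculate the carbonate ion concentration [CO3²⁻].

[CO3²⁻] = 0.192 μmol/L

[CO2*] = KH · pCO2 = 10^(−1.38) × 3490×10^-6 = 1.455×10^-4 mol/L
α₀ = 1/(1 + K1/[H⁺] + K1K2/[H⁺]²) = 1/(1 + 10^+0.57 + 10^-2.88) = 0.2120
DIC = [CO2*]/α₀ = 1.455×10^-4 / 0.2120 = 0.6862 mmol/L
[CO3²⁻] = α₂·DIC; α₂ = 0.0002795, so [CO3²⁻] = 0.0002795 × 0.6862 = 0.000192 mmol/L = 0.192 μmol/L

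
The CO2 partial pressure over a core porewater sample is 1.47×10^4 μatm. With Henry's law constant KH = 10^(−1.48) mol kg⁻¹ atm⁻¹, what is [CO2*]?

[CO2*] = 487 μmol/kg

KH = 10^(−1.48) = 3.311×10^-2 mol kg⁻¹ atm⁻¹
[CO2*] = KH · pCO2 = 3.311×10^-2 × 1.47×10^4×10^-6 atm = 4.87×10^-4 mol/kg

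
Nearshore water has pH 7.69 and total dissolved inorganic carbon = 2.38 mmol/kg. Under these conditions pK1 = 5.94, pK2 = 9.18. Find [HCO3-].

α₁ = 1 / (1 + [H⁺]/K1 + K2/[H⁺]) = 1 / (1 + 10^-1.75 + 10^-1.49)
   = 1 / (1 + 0.017783 + 0.032359) = 1/1.0501 = 0.9523
[HCO3⁻] = α₁ × DIC = 0.9523 × 2.38 = 2.27 mmol/kg

[HCO3⁻] = 2.27 mmol/kg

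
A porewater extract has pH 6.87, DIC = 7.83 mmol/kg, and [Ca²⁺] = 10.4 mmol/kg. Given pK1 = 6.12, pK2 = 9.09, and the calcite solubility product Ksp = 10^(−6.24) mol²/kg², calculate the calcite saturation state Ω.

α₂ = 1 / (1 + [H⁺]/K2 + [H⁺]²/(K1K2)) = 1 / (1 + 10^+2.22 + 10^+1.47)
   = 1 / (1 + 165.96 + 29.512) = 1/196.47 = 0.005090
[CO3²⁻] = α₂ × DIC = 0.005090 × 7.83 = 0.03985 mmol/kg
Ksp = 10^(−6.24) = 5.754×10^-7
Ω = [Ca²⁺][CO3²⁻]/Ksp = (10.4×10^-3)(3.985×10^-5) / 5.754×10^-7 = 0.720

Ω = 0.720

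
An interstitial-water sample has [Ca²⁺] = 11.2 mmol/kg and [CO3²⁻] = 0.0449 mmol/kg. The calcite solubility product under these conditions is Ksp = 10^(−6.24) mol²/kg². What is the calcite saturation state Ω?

Ω = 0.874

Ksp = 10^(−6.24) = 5.754×10^-7
Ω = [Ca²⁺][CO3²⁻]/Ksp = (11.2×10^-3)(0.0449×10^-3) / 5.754×10^-7 = 0.874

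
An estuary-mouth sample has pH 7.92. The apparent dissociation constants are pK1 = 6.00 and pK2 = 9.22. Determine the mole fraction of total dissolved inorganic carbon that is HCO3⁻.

α₁ = 0.941

α₁ = 1 / (1 + [H⁺]/K1 + K2/[H⁺]) = 1 / (1 + 10^-1.92 + 10^-1.30)
   = 1 / (1 + 0.012023 + 0.050119) = 1/1.0621 = 0.9415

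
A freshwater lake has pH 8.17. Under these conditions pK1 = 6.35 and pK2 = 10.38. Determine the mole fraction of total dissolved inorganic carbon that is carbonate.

α₂ = 0.00604

α₂ = 1 / (1 + [H⁺]/K2 + [H⁺]²/(K1K2)) = 1 / (1 + 10^+2.21 + 10^+0.39)
   = 1 / (1 + 162.18 + 2.4547) = 1/165.64 = 0.006037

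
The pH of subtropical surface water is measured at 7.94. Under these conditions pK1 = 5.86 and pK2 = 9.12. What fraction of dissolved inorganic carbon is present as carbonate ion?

α₂ = 1 / (1 + [H⁺]/K2 + [H⁺]²/(K1K2)) = 1 / (1 + 10^+1.18 + 10^-0.90)
   = 1 / (1 + 15.136 + 0.12589) = 1/16.262 = 0.06149

α₂ = 0.0615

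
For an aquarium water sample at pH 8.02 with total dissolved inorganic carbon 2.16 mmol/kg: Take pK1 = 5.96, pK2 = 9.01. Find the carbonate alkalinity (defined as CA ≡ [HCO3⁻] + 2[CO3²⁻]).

CA = 2.34 mmol/kg

CA = [HCO3⁻] + 2[CO3²⁻] = (α₁ + 2α₂)·DIC
At pH 8.02: [H⁺]/K1 = 10^-2.06 = 0.0087096, K2/[H⁺] = 10^-0.99 = 0.10233
α₁ = 1/(1 + 0.0087096 + 0.10233) = 1/1.1110 = 0.9001; α₂ = α₁·K2/[H⁺] = 0.09210
α₁ + 2α₂ = 1.0843
CA = 1.0843 × 2.16 = 2.34 mmol/kg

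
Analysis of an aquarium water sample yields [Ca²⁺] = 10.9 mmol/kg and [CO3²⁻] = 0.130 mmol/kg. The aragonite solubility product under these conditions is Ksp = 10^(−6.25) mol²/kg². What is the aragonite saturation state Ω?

Ksp = 10^(−6.25) = 5.623×10^-7
Ω = [Ca²⁺][CO3²⁻]/Ksp = (10.9×10^-3)(0.130×10^-3) / 5.623×10^-7 = 2.52

Ω = 2.52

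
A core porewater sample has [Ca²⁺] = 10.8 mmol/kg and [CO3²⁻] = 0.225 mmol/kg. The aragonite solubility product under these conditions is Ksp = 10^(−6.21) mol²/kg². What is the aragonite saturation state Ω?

Ω = 3.94

Ksp = 10^(−6.21) = 6.166×10^-7
Ω = [Ca²⁺][CO3²⁻]/Ksp = (10.8×10^-3)(0.225×10^-3) / 6.166×10^-7 = 3.94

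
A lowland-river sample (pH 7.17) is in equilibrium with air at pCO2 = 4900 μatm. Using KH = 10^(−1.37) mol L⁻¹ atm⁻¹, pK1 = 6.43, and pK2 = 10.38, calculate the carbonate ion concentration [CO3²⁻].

[CO2*] = KH · pCO2 = 10^(−1.37) × 4900×10^-6 = 2.090×10^-4 mol/L
α₀ = 1/(1 + K1/[H⁺] + K1K2/[H⁺]²) = 1/(1 + 10^+0.74 + 10^-2.47) = 0.1539
DIC = [CO2*]/α₀ = 2.090×10^-4 / 0.1539 = 1.358 mmol/L
[CO3²⁻] = α₂·DIC; α₂ = 0.0005214, so [CO3²⁻] = 0.0005214 × 1.358 = 0.000708 mmol/L = 0.708 μmol/L

[CO3²⁻] = 0.708 μmol/L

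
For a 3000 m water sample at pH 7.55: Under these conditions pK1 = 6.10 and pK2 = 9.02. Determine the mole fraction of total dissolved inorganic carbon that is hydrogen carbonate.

α₁ = 1 / (1 + [H⁺]/K1 + K2/[H⁺]) = 1 / (1 + 10^-1.45 + 10^-1.47)
   = 1 / (1 + 0.035481 + 0.033884) = 1/1.0694 = 0.9351

α₁ = 0.935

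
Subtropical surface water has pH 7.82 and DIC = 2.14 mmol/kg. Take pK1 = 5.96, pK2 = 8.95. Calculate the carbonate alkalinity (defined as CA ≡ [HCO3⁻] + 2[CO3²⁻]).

CA = [HCO3⁻] + 2[CO3²⁻] = (α₁ + 2α₂)·DIC
At pH 7.82: [H⁺]/K1 = 10^-1.86 = 0.013804, K2/[H⁺] = 10^-1.13 = 0.074131
α₁ = 1/(1 + 0.013804 + 0.074131) = 1/1.0879 = 0.9192; α₂ = α₁·K2/[H⁺] = 0.06814
α₁ + 2α₂ = 1.0555
CA = 1.0555 × 2.14 = 2.26 mmol/kg

CA = 2.26 mmol/kg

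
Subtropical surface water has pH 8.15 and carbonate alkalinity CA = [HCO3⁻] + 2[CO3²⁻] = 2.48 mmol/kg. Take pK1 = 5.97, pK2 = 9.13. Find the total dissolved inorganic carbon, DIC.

DIC = 2.28 mmol/kg

CA = [HCO3⁻] + 2[CO3²⁻] = (α₁ + 2α₂)·DIC
At pH 8.15: [H⁺]/K1 = 10^-2.18 = 0.0066069, K2/[H⁺] = 10^-0.98 = 0.10471
α₁ = 1/(1 + 0.0066069 + 0.10471) = 1/1.1113 = 0.8998; α₂ = α₁·K2/[H⁺] = 0.09422
α₁ + 2α₂ = 1.0883
DIC = CA / (α₁ + 2α₂) = 2.48 / 1.0883 = 2.28 mmol/kg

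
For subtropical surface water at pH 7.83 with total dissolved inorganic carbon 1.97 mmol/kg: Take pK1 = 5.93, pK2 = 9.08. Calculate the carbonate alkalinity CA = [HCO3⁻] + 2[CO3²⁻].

CA = 2.05 mmol/kg

CA = [HCO3⁻] + 2[CO3²⁻] = (α₁ + 2α₂)·DIC
At pH 7.83: [H⁺]/K1 = 10^-1.90 = 0.012589, K2/[H⁺] = 10^-1.25 = 0.056234
α₁ = 1/(1 + 0.012589 + 0.056234) = 1/1.0688 = 0.9356; α₂ = α₁·K2/[H⁺] = 0.05261
α₁ + 2α₂ = 1.0408
CA = 1.0408 × 1.97 = 2.05 mmol/kg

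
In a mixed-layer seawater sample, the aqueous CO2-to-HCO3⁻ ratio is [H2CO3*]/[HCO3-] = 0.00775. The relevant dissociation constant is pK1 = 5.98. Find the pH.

pH = 8.09

From K1 = [H⁺][HCO3-]/[H2CO3*]:  pH = pK1 − log₁₀([H2CO3*]/[HCO3-])
log₁₀(0.00775) = -2.111
pH = 5.98 − (-2.111) = 8.09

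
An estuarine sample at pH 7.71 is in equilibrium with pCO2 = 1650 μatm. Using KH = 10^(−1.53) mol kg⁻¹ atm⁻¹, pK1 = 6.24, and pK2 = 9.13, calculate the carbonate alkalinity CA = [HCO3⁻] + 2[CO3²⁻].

[CO2*] = KH · pCO2 = 10^(−1.53) × 1650×10^-6 = 4.869×10^-5 mol/kg
α₀ = 1/(1 + K1/[H⁺] + K1K2/[H⁺]²) = 1/(1 + 10^+1.47 + 10^+0.05) = 0.03161
DIC = [CO2*]/α₀ = 4.869×10^-5 / 0.03161 = 1.540 mmol/kg
CA = (α₁ + 2α₂)·DIC = (0.9329 + 2×0.03547) × 1.540 = 1.55 mmol/kg

CA = 1.55 mmol/kg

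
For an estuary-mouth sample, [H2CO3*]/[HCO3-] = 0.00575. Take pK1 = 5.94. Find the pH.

pH = 8.18

From K1 = [H⁺][HCO3-]/[H2CO3*]:  pH = pK1 − log₁₀([H2CO3*]/[HCO3-])
log₁₀(0.00575) = -2.240
pH = 5.94 − (-2.240) = 8.18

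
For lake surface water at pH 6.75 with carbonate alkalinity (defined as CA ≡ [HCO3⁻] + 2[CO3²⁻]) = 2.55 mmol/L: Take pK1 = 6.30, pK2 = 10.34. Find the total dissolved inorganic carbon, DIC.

DIC = 3.45 mmol/L

CA = [HCO3⁻] + 2[CO3²⁻] = (α₁ + 2α₂)·DIC
At pH 6.75: [H⁺]/K1 = 10^-0.45 = 0.35481, K2/[H⁺] = 10^-3.59 = 0.00025704
α₁ = 1/(1 + 0.35481 + 0.00025704) = 1/1.3551 = 0.7380; α₂ = α₁·K2/[H⁺] = 0.0001897
α₁ + 2α₂ = 0.7383
DIC = CA / (α₁ + 2α₂) = 2.55 / 0.7383 = 3.45 mmol/L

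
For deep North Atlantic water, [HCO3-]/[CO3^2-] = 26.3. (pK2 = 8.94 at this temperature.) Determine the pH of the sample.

From K2 = [H⁺][CO3^2-]/[HCO3-]:  pH = pK2 − log₁₀([HCO3-]/[CO3^2-])
log₁₀(26.3) = +1.420
pH = 8.94 − (+1.420) = 7.52

pH = 7.52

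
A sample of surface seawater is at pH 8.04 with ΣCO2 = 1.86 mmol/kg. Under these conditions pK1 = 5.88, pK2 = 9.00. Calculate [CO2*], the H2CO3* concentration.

α₀ = 1 / (1 + K1/[H⁺] + K1K2/[H⁺]²) = 1 / (1 + 10^+2.16 + 10^+1.20)
   = 1 / (1 + 144.54 + 15.849) = 1/161.39 = 0.006196
[CO2*] = α₀ × DIC = 0.006196 × 1.86 = 0.0115 mmol/kg = 11.5 μmol/kg

[CO2*] = 11.5 μmol/kg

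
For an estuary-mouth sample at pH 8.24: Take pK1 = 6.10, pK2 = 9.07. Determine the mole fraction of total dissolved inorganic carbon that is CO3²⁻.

α₂ = 1 / (1 + [H⁺]/K2 + [H⁺]²/(K1K2)) = 1 / (1 + 10^+0.83 + 10^-1.31)
   = 1 / (1 + 6.7608 + 0.048978) = 1/7.8098 = 0.1280

α₂ = 0.128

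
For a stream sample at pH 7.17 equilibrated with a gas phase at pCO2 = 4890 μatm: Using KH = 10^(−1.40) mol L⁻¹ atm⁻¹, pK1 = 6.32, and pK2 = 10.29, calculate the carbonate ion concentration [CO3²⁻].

[CO3²⁻] = 1.05 μmol/L

[CO2*] = KH · pCO2 = 10^(−1.40) × 4890×10^-6 = 1.947×10^-4 mol/L
α₀ = 1/(1 + K1/[H⁺] + K1K2/[H⁺]²) = 1/(1 + 10^+0.85 + 10^-2.27) = 0.1237
DIC = [CO2*]/α₀ = 1.947×10^-4 / 0.1237 = 1.574 mmol/L
[CO3²⁻] = α₂·DIC; α₂ = 0.0006642, so [CO3²⁻] = 0.0006642 × 1.574 = 0.00105 mmol/L = 1.05 μmol/L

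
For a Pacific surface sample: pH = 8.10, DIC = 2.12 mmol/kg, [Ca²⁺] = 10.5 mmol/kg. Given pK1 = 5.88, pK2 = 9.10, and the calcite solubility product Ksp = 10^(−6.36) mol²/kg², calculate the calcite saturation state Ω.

Ω = 4.61

α₂ = 1 / (1 + [H⁺]/K2 + [H⁺]²/(K1K2)) = 1 / (1 + 10^+1.00 + 10^-1.22)
   = 1 / (1 + 10.000 + 0.060256) = 1/11.060 = 0.09041
[CO3²⁻] = α₂ × DIC = 0.09041 × 2.12 = 0.1917 mmol/kg
Ksp = 10^(−6.36) = 4.365×10^-7
Ω = [Ca²⁺][CO3²⁻]/Ksp = (10.5×10^-3)(1.917×10^-4) / 4.365×10^-7 = 4.61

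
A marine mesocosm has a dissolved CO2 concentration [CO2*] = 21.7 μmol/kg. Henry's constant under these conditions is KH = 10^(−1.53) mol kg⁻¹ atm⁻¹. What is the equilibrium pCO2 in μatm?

KH = 10^(−1.53) = 2.951×10^-2 mol kg⁻¹ atm⁻¹
pCO2 = [CO2*]/KH = 21.7×10^-6 / 2.951×10^-2 = 7.35×10^-4 atm = 735 μatm

pCO2 = 735 μatm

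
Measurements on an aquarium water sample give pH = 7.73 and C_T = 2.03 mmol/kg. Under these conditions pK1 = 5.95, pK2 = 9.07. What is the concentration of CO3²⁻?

α₂ = 1 / (1 + [H⁺]/K2 + [H⁺]²/(K1K2)) = 1 / (1 + 10^+1.34 + 10^-0.44)
   = 1 / (1 + 21.878 + 0.36308) = 1/23.241 = 0.04303
[CO3²⁻] = α₂ × DIC = 0.04303 × 2.03 = 0.0873 mmol/kg

[CO3²⁻] = 0.0873 mmol/kg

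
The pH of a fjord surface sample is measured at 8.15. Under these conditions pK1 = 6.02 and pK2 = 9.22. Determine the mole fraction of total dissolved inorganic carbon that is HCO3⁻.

α₁ = 1 / (1 + [H⁺]/K1 + K2/[H⁺]) = 1 / (1 + 10^-2.13 + 10^-1.07)
   = 1 / (1 + 0.0074131 + 0.085114) = 1/1.0925 = 0.9153

α₁ = 0.915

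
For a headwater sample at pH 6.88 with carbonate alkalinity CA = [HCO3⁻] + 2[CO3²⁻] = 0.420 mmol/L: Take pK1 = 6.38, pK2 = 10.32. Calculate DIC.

CA = [HCO3⁻] + 2[CO3²⁻] = (α₁ + 2α₂)·DIC
At pH 6.88: [H⁺]/K1 = 10^-0.50 = 0.31623, K2/[H⁺] = 10^-3.44 = 0.00036308
α₁ = 1/(1 + 0.31623 + 0.00036308) = 1/1.3166 = 0.7595; α₂ = α₁·K2/[H⁺] = 0.0002758
α₁ + 2α₂ = 0.7601
DIC = CA / (α₁ + 2α₂) = 0.420 / 0.7601 = 0.553 mmol/L

DIC = 0.553 mmol/L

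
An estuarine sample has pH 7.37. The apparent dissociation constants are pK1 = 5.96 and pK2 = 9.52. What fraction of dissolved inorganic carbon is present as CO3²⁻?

α₂ = 1 / (1 + [H⁺]/K2 + [H⁺]²/(K1K2)) = 1 / (1 + 10^+2.15 + 10^+0.74)
   = 1 / (1 + 141.25 + 5.4954) = 1/147.75 = 0.006768

α₂ = 0.00677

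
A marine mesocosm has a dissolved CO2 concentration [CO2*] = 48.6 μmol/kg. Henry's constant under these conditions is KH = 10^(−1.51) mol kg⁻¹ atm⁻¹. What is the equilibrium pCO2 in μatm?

KH = 10^(−1.51) = 3.090×10^-2 mol kg⁻¹ atm⁻¹
pCO2 = [CO2*]/KH = 48.6×10^-6 / 3.090×10^-2 = 1.57×10^-3 atm = 1570 μatm

pCO2 = 1570 μatm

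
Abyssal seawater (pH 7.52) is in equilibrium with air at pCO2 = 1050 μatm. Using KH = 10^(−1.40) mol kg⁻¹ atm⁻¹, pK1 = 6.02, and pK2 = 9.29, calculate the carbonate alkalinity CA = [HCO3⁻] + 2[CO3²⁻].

CA = 1.37 mmol/kg

[CO2*] = KH · pCO2 = 10^(−1.40) × 1050×10^-6 = 4.180×10^-5 mol/kg
α₀ = 1/(1 + K1/[H⁺] + K1K2/[H⁺]²) = 1/(1 + 10^+1.50 + 10^-0.27) = 0.03016
DIC = [CO2*]/α₀ = 4.180×10^-5 / 0.03016 = 1.386 mmol/kg
CA = (α₁ + 2α₂)·DIC = (0.9536 + 2×0.01620) × 1.386 = 1.37 mmol/kg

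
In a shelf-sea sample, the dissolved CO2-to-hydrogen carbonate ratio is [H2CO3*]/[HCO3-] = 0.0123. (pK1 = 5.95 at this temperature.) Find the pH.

pH = 7.86

From K1 = [H⁺][HCO3-]/[H2CO3*]:  pH = pK1 − log₁₀([H2CO3*]/[HCO3-])
log₁₀(0.0123) = -1.910
pH = 5.95 − (-1.910) = 7.86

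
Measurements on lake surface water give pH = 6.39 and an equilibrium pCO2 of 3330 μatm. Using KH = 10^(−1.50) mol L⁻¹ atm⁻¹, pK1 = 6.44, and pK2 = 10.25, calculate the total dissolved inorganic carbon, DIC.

DIC = 0.199 mmol/L

[CO2*] = KH · pCO2 = 10^(−1.50) × 3330×10^-6 = 1.053×10^-4 mol/L
α₀ = 1/(1 + K1/[H⁺] + K1K2/[H⁺]²) = 1/(1 + 10^-0.05 + 10^-3.91) = 0.5287
DIC = [CO2*]/α₀ = 1.053×10^-4 / 0.5287 = 0.199 mmol/L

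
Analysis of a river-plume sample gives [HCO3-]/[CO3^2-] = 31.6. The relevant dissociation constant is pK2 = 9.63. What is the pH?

pH = 8.13

From K2 = [H⁺][CO3^2-]/[HCO3-]:  pH = pK2 − log₁₀([HCO3-]/[CO3^2-])
log₁₀(31.6) = +1.500
pH = 9.63 − (+1.500) = 8.13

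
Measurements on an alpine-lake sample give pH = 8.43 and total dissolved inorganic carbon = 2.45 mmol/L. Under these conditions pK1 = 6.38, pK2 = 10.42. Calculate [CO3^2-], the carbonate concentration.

α₂ = 1 / (1 + [H⁺]/K2 + [H⁺]²/(K1K2)) = 1 / (1 + 10^+1.99 + 10^-0.06)
   = 1 / (1 + 97.724 + 0.87096) = 1/99.595 = 0.01004
[CO3²⁻] = α₂ × DIC = 0.01004 × 2.45 = 0.0246 mmol/L

[CO3²⁻] = 0.0246 mmol/L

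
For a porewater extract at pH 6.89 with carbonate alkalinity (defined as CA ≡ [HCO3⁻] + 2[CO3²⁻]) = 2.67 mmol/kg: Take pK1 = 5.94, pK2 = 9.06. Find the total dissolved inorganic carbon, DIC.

CA = [HCO3⁻] + 2[CO3²⁻] = (α₁ + 2α₂)·DIC
At pH 6.89: [H⁺]/K1 = 10^-0.95 = 0.11220, K2/[H⁺] = 10^-2.17 = 0.0067608
α₁ = 1/(1 + 0.11220 + 0.0067608) = 1/1.1190 = 0.8937; α₂ = α₁·K2/[H⁺] = 0.006042
α₁ + 2α₂ = 0.9058
DIC = CA / (α₁ + 2α₂) = 2.67 / 0.9058 = 2.95 mmol/kg

DIC = 2.95 mmol/kg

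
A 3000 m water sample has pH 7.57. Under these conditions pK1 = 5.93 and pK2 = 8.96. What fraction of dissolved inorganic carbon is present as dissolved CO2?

α₀ = 0.0215

α₀ = 1 / (1 + K1/[H⁺] + K1K2/[H⁺]²) = 1 / (1 + 10^+1.64 + 10^+0.25)
   = 1 / (1 + 43.652 + 1.7783) = 1/46.430 = 0.02154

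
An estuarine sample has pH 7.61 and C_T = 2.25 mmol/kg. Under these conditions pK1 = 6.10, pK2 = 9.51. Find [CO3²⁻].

[CO3²⁻] = 0.0271 mmol/kg

α₂ = 1 / (1 + [H⁺]/K2 + [H⁺]²/(K1K2)) = 1 / (1 + 10^+1.90 + 10^+0.39)
   = 1 / (1 + 79.433 + 2.4547) = 1/82.888 = 0.01206
[CO3²⁻] = α₂ × DIC = 0.01206 × 2.25 = 0.0271 mmol/kg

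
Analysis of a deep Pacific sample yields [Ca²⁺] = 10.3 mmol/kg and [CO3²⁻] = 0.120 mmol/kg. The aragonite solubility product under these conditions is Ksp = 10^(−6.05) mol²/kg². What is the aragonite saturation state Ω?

Ksp = 10^(−6.05) = 8.913×10^-7
Ω = [Ca²⁺][CO3²⁻]/Ksp = (10.3×10^-3)(0.120×10^-3) / 8.913×10^-7 = 1.39

Ω = 1.39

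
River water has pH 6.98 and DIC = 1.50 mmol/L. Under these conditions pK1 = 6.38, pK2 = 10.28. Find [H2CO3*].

[CO2*] = 0.301 mmol/L

α₀ = 1 / (1 + K1/[H⁺] + K1K2/[H⁺]²) = 1 / (1 + 10^+0.60 + 10^-2.70)
   = 1 / (1 + 3.9811 + 0.0019953) = 1/4.9831 = 0.2007
[CO2*] = α₀ × DIC = 0.2007 × 1.50 = 0.301 mmol/L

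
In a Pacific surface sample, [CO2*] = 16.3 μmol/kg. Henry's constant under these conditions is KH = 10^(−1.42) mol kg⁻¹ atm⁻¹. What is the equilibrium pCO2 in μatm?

KH = 10^(−1.42) = 3.802×10^-2 mol kg⁻¹ atm⁻¹
pCO2 = [CO2*]/KH = 16.3×10^-6 / 3.802×10^-2 = 4.29×10^-4 atm = 429 μatm

pCO2 = 429 μatm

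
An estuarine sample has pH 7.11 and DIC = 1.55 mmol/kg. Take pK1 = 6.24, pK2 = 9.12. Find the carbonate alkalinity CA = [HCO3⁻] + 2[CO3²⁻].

CA = [HCO3⁻] + 2[CO3²⁻] = (α₁ + 2α₂)·DIC
At pH 7.11: [H⁺]/K1 = 10^-0.87 = 0.13490, K2/[H⁺] = 10^-2.01 = 0.0097724
α₁ = 1/(1 + 0.13490 + 0.0097724) = 1/1.1447 = 0.8736; α₂ = α₁·K2/[H⁺] = 0.008537
α₁ + 2α₂ = 0.8907
CA = 0.8907 × 1.55 = 1.38 mmol/kg

CA = 1.38 mmol/kg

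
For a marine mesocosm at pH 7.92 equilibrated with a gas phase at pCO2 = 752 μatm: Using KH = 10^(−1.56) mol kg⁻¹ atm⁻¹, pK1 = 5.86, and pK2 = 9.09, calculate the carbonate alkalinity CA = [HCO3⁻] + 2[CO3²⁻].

CA = 2.70 mmol/kg

[CO2*] = KH · pCO2 = 10^(−1.56) × 752×10^-6 = 2.071×10^-5 mol/kg
α₀ = 1/(1 + K1/[H⁺] + K1K2/[H⁺]²) = 1/(1 + 10^+2.06 + 10^+0.89) = 0.008092
DIC = [CO2*]/α₀ = 2.071×10^-5 / 0.008092 = 2.560 mmol/kg
CA = (α₁ + 2α₂)·DIC = (0.9291 + 2×0.06281) × 2.560 = 2.70 mmol/kg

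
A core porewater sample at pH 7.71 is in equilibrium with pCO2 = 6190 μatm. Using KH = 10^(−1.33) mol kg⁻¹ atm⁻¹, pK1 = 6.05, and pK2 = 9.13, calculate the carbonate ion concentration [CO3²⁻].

[CO3²⁻] = 0.503 mmol/kg

[CO2*] = KH · pCO2 = 10^(−1.33) × 6190×10^-6 = 2.895×10^-4 mol/kg
α₀ = 1/(1 + K1/[H⁺] + K1K2/[H⁺]²) = 1/(1 + 10^+1.66 + 10^+0.24) = 0.02064
DIC = [CO2*]/α₀ = 2.895×10^-4 / 0.02064 = 14.03 mmol/kg
[CO3²⁻] = α₂·DIC; α₂ = 0.03587, so [CO3²⁻] = 0.03587 × 14.03 = 0.503 mmol/kg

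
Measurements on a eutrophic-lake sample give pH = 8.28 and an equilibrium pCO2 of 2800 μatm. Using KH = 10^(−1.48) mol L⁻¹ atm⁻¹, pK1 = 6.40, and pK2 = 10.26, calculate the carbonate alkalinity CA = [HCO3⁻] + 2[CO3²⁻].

CA = 7.18 mmol/L

[CO2*] = KH · pCO2 = 10^(−1.48) × 2800×10^-6 = 9.272×10^-5 mol/L
α₀ = 1/(1 + K1/[H⁺] + K1K2/[H⁺]²) = 1/(1 + 10^+1.88 + 10^-0.10) = 0.01288
DIC = [CO2*]/α₀ = 9.272×10^-5 / 0.01288 = 7.200 mmol/L
CA = (α₁ + 2α₂)·DIC = (0.9769 + 2×0.01023) × 7.200 = 7.18 mmol/L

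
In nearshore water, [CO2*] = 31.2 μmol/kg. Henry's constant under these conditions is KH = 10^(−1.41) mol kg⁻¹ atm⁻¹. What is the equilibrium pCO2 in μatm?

pCO2 = 802 μatm

KH = 10^(−1.41) = 3.890×10^-2 mol kg⁻¹ atm⁻¹
pCO2 = [CO2*]/KH = 31.2×10^-6 / 3.890×10^-2 = 8.02×10^-4 atm = 802 μatm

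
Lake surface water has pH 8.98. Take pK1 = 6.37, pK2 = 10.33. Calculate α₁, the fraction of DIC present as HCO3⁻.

α₁ = 0.955

α₁ = 1 / (1 + [H⁺]/K1 + K2/[H⁺]) = 1 / (1 + 10^-2.61 + 10^-1.35)
   = 1 / (1 + 0.0024547 + 0.044668) = 1/1.0471 = 0.9550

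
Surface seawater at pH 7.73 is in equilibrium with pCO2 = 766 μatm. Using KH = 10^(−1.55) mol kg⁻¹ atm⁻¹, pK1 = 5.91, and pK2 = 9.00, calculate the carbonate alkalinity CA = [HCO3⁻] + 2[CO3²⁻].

CA = 1.58 mmol/kg

[CO2*] = KH · pCO2 = 10^(−1.55) × 766×10^-6 = 2.159×10^-5 mol/kg
α₀ = 1/(1 + K1/[H⁺] + K1K2/[H⁺]²) = 1/(1 + 10^+1.82 + 10^+0.55) = 0.01416
DIC = [CO2*]/α₀ = 2.159×10^-5 / 0.01416 = 1.525 mmol/kg
CA = (α₁ + 2α₂)·DIC = (0.9356 + 2×0.05024) × 1.525 = 1.58 mmol/kg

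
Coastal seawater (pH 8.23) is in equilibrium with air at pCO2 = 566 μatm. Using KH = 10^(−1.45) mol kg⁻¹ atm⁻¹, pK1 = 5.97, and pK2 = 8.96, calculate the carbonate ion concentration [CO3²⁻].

[CO2*] = KH · pCO2 = 10^(−1.45) × 566×10^-6 = 2.008×10^-5 mol/kg
α₀ = 1/(1 + K1/[H⁺] + K1K2/[H⁺]²) = 1/(1 + 10^+2.26 + 10^+1.53) = 0.004611
DIC = [CO2*]/α₀ = 2.008×10^-5 / 0.004611 = 4.355 mmol/kg
[CO3²⁻] = α₂·DIC; α₂ = 0.1563, so [CO3²⁻] = 0.1563 × 4.355 = 0.680 mmol/kg

[CO3²⁻] = 0.680 mmol/kg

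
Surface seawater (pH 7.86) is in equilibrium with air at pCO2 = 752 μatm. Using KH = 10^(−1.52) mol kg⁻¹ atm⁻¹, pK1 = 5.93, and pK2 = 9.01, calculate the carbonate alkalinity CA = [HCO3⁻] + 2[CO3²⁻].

CA = 2.21 mmol/kg

[CO2*] = KH · pCO2 = 10^(−1.52) × 752×10^-6 = 2.271×10^-5 mol/kg
α₀ = 1/(1 + K1/[H⁺] + K1K2/[H⁺]²) = 1/(1 + 10^+1.93 + 10^+0.78) = 0.01085
DIC = [CO2*]/α₀ = 2.271×10^-5 / 0.01085 = 2.092 mmol/kg
CA = (α₁ + 2α₂)·DIC = (0.9238 + 2×0.06540) × 2.092 = 2.21 mmol/kg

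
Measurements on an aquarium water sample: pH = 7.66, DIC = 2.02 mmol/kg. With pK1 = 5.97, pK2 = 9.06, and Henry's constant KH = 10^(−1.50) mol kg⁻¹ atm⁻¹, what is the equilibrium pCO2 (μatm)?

pCO2 = 1230 μatm

α₀ = 1 / (1 + K1/[H⁺] + K1K2/[H⁺]²) = 1 / (1 + 10^+1.69 + 10^+0.29)
   = 1 / (1 + 48.978 + 1.9498) = 1/51.928 = 0.01926
[CO2*] = α₀ × DIC = 0.01926 × 2.02 = 0.03890 mmol/kg
pCO2 = [CO2*]/KH = 3.890×10^-5 / 3.162×10^-2 = 1230 μatm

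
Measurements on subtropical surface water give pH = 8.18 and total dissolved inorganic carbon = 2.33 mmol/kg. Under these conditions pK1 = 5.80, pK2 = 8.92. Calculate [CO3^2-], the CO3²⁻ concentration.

[CO3²⁻] = 0.357 mmol/kg

α₂ = 1 / (1 + [H⁺]/K2 + [H⁺]²/(K1K2)) = 1 / (1 + 10^+0.74 + 10^-1.64)
   = 1 / (1 + 5.4954 + 0.022909) = 1/6.5183 = 0.1534
[CO3²⁻] = α₂ × DIC = 0.1534 × 2.33 = 0.357 mmol/kg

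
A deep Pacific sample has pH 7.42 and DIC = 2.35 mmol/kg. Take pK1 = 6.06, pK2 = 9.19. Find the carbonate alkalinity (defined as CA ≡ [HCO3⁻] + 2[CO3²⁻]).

CA = [HCO3⁻] + 2[CO3²⁻] = (α₁ + 2α₂)·DIC
At pH 7.42: [H⁺]/K1 = 10^-1.36 = 0.043652, K2/[H⁺] = 10^-1.77 = 0.016982
α₁ = 1/(1 + 0.043652 + 0.016982) = 1/1.0606 = 0.9428; α₂ = α₁·K2/[H⁺] = 0.01601
α₁ + 2α₂ = 0.9749
CA = 0.9749 × 2.35 = 2.29 mmol/kg

CA = 2.29 mmol/kg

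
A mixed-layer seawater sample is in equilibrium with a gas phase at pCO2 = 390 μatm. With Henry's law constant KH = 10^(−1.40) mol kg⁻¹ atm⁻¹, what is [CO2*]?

KH = 10^(−1.40) = 3.981×10^-2 mol kg⁻¹ atm⁻¹
[CO2*] = KH · pCO2 = 3.981×10^-2 × 390×10^-6 atm = 1.55×10^-5 mol/kg

[CO2*] = 15.5 μmol/kg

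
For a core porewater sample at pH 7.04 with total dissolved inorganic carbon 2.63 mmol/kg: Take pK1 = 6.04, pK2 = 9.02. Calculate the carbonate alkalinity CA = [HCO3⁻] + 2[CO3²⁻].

CA = 2.42 mmol/kg

CA = [HCO3⁻] + 2[CO3²⁻] = (α₁ + 2α₂)·DIC
At pH 7.04: [H⁺]/K1 = 10^-1.00 = 0.10000, K2/[H⁺] = 10^-1.98 = 0.010471
α₁ = 1/(1 + 0.10000 + 0.010471) = 1/1.1105 = 0.9005; α₂ = α₁·K2/[H⁺] = 0.009430
α₁ + 2α₂ = 0.9194
CA = 0.9194 × 2.63 = 2.42 mmol/kg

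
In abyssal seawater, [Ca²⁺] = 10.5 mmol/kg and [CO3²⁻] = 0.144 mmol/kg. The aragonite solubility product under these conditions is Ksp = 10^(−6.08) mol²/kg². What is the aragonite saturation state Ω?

Ksp = 10^(−6.08) = 8.318×10^-7
Ω = [Ca²⁺][CO3²⁻]/Ksp = (10.5×10^-3)(0.144×10^-3) / 8.318×10^-7 = 1.82

Ω = 1.82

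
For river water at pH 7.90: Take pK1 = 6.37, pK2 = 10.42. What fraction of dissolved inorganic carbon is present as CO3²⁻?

α₂ = 1 / (1 + [H⁺]/K2 + [H⁺]²/(K1K2)) = 1 / (1 + 10^+2.52 + 10^+0.99)
   = 1 / (1 + 331.13 + 9.7724) = 1/341.90 = 0.002925

α₂ = 0.00292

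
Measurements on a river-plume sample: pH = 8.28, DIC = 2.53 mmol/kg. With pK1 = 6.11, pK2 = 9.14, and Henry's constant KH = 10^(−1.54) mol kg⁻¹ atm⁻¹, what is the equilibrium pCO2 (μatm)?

α₀ = 1 / (1 + K1/[H⁺] + K1K2/[H⁺]²) = 1 / (1 + 10^+2.17 + 10^+1.31)
   = 1 / (1 + 147.91 + 20.417) = 1/169.33 = 0.005906
[CO2*] = α₀ × DIC = 0.005906 × 2.53 = 0.01494 mmol/kg = 14.94 μmol/kg
pCO2 = [CO2*]/KH = 1.494×10^-5 / 2.884×10^-2 = 518 μatm

pCO2 = 518 μatm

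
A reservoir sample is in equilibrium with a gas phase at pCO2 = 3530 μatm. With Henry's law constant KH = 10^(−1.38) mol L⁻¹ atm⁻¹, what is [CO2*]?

KH = 10^(−1.38) = 4.169×10^-2 mol L⁻¹ atm⁻¹
[CO2*] = KH · pCO2 = 4.169×10^-2 × 3530×10^-6 atm = 1.47×10^-4 mol/L

[CO2*] = 147 μmol/L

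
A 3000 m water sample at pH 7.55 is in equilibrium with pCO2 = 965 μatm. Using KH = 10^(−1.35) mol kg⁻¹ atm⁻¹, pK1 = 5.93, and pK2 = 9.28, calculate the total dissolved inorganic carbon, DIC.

[CO2*] = KH · pCO2 = 10^(−1.35) × 965×10^-6 = 4.310×10^-5 mol/kg
α₀ = 1/(1 + K1/[H⁺] + K1K2/[H⁺]²) = 1/(1 + 10^+1.62 + 10^-0.11) = 0.02301
DIC = [CO2*]/α₀ = 4.310×10^-5 / 0.02301 = 1.87 mmol/kg

DIC = 1.87 mmol/kg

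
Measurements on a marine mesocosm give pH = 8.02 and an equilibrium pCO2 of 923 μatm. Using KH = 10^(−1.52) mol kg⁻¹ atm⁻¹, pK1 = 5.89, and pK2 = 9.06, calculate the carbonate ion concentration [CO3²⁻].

[CO3²⁻] = 0.343 mmol/kg

[CO2*] = KH · pCO2 = 10^(−1.52) × 923×10^-6 = 2.787×10^-5 mol/kg
α₀ = 1/(1 + K1/[H⁺] + K1K2/[H⁺]²) = 1/(1 + 10^+2.13 + 10^+1.09) = 0.006748
DIC = [CO2*]/α₀ = 2.787×10^-5 / 0.006748 = 4.131 mmol/kg
[CO3²⁻] = α₂·DIC; α₂ = 0.08301, so [CO3²⁻] = 0.08301 × 4.131 = 0.343 mmol/kg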